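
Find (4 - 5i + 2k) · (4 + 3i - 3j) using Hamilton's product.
31 - 2i - 6j + 23k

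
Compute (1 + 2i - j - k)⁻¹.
0.1429 - 0.2857i + 0.1429j + 0.1429k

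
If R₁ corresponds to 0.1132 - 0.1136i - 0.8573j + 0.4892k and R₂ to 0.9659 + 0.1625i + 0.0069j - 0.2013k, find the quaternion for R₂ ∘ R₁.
0.2322 - 0.2605i - 0.8839j + 0.3112k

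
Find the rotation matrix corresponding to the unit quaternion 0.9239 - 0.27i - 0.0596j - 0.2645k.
[[0.853, 0.5209, 0.0327], [-0.4566, 0.7143, 0.5304], [0.253, -0.4674, 0.8471]]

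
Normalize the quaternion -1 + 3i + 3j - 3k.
-0.189 + 0.5669i + 0.5669j - 0.5669k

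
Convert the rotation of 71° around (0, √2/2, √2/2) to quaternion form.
0.8141 + 0.4106j + 0.4106k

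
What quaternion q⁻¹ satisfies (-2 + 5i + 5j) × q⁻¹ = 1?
-0.037 - 0.0926i - 0.0926j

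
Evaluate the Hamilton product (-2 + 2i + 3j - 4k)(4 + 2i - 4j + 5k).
20 + 3i + 2j - 40k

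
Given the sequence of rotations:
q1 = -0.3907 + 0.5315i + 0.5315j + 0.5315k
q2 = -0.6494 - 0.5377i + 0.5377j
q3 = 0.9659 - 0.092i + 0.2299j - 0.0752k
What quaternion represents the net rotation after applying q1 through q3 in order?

q2 · q1 = 0.2537 + 0.1507i - 0.2694j - 0.9167k
q3 · q2 · q1 = 0.2519 - 0.1088i - 0.2976j - 0.9144k
0.2519 - 0.1088i - 0.2976j - 0.9144k


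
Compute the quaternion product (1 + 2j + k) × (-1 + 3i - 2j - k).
4 + 3i - j - 8k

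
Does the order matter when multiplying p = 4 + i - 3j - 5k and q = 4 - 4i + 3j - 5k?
Yes: pq = 4 + 18i + 25j - 49k ≠ 4 - 42i - 25j - 31k = qp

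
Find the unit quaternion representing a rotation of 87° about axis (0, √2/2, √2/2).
0.7254 + 0.4867j + 0.4867k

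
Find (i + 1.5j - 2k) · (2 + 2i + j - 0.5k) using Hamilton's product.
-4.5 + 3.25i - 0.5j - 6k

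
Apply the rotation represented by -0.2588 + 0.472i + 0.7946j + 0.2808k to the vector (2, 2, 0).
(0.95, 2.003, 1.757)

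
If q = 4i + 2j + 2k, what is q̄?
-4i - 2j - 2k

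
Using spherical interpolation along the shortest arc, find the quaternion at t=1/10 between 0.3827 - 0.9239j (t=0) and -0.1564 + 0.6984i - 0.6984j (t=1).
0.3367 + 0.0813i - 0.9381j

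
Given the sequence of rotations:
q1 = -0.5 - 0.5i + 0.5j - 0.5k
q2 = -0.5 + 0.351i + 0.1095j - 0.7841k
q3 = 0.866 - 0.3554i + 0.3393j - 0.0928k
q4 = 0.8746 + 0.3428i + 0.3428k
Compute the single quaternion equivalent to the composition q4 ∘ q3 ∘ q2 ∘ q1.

q2 · q1 = -0.0213 + 0.4118i + 0.2628j + 0.8723k
q3 · q2 · q1 = 0.1197 + 0.6845i + 0.4922j + 0.5243k
q4 · q3 · q2 · q1 = -0.3097 + 0.471i + 0.4854j + 0.6683k
-0.3097 + 0.471i + 0.4854j + 0.6683k


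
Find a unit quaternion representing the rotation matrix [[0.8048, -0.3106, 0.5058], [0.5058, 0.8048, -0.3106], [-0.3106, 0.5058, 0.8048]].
0.9239 + 0.2209i + 0.2209j + 0.2209k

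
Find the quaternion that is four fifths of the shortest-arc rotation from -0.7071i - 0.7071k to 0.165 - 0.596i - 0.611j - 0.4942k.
0.1359 - 0.6439i - 0.5034j - 0.56k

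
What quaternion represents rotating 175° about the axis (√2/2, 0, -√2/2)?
0.0436 + 0.7064i - 0.7064k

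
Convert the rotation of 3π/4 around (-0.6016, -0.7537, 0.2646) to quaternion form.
0.3827 - 0.5558i - 0.6963j + 0.2445k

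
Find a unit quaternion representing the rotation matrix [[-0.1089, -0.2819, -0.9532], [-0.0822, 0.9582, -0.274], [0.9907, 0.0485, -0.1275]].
0.6561 + 0.1229i - 0.7407j + 0.0761k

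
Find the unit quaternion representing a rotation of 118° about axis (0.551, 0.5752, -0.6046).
0.515 + 0.4723i + 0.493j - 0.5182k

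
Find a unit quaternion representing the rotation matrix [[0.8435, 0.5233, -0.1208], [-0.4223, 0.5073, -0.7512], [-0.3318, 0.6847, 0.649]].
0.866 + 0.4145i + 0.0609j - 0.273k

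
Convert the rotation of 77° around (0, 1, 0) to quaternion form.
0.7826 + 0.6225j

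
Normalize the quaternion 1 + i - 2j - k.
0.378 + 0.378i - 0.7559j - 0.378k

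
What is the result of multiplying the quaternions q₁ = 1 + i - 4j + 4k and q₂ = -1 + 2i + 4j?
13 - 15i + 16j + 8k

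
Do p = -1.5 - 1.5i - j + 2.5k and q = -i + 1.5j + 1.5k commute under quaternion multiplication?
No: pq = -3.75 - 3.75i - 2.5j - 5.5k ≠ -3.75 + 6.75i - 2j + k = qp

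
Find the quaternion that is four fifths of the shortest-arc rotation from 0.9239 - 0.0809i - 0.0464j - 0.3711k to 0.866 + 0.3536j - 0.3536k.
0.8901 - 0.0166i + 0.2763j - 0.3622k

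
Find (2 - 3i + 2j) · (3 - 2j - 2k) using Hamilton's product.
10 - 13i - 4j + 2k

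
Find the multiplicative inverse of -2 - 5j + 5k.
-0.037 + 0.0926j - 0.0926k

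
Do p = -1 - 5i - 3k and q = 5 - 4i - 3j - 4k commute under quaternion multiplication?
No: pq = -37 - 30i - 5j + 4k ≠ -37 - 12i + 11j - 26k = qp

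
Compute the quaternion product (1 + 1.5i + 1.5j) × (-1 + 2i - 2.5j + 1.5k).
-0.25 + 2.75i - 6.25j - 5.25k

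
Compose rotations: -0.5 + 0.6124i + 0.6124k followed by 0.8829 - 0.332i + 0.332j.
-0.2381 + 0.91i + 0.0373j + 0.3374k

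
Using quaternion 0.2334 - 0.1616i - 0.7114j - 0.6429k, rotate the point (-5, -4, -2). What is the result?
(2.323, -2.114, -5.928)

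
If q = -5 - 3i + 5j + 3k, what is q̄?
-5 + 3i - 5j - 3k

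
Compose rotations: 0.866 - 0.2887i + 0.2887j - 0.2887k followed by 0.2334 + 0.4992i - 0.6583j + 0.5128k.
0.6843 + 0.4069i - 0.5066j + 0.3308k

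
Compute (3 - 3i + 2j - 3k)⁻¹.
0.0968 + 0.0968i - 0.0645j + 0.0968k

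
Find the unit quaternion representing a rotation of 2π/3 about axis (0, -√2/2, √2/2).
0.5 - 0.6124j + 0.6124k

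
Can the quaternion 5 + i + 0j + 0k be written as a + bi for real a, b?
Yes. The quaternion 5 + i has j- and k-coefficients y = z = 0, so it lies in the complex subalgebra spanned by 1 and i.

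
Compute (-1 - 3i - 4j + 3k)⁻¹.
-0.0286 + 0.0857i + 0.1143j - 0.0857k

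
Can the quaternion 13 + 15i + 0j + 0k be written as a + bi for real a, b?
Yes. The quaternion 13 + 15i has j- and k-coefficients y = z = 0, so it lies in the complex subalgebra spanned by 1 and i.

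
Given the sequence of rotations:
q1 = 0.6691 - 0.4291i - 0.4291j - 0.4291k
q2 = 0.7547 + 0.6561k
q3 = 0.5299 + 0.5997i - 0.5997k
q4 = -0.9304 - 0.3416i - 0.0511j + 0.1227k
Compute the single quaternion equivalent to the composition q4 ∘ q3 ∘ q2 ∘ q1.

q2 · q1 = 0.7865 - 0.0423i - 0.6054j + 0.1152k
q3 · q2 · q1 = 0.5112 + 0.0862i - 0.3645j - 0.7737k
q4 · q3 · q2 · q1 = -0.3699 - 0.1706i + 0.0593j + 0.9115k
-0.3699 - 0.1706i + 0.0593j + 0.9115k


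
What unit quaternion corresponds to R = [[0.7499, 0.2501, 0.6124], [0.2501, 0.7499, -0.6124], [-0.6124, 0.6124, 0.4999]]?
0.866 + 0.3536i + 0.3536j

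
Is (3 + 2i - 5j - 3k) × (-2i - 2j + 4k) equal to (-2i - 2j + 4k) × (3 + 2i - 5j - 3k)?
No: pq = 6 - 32i - 8j - 2k ≠ 6 + 20i - 4j + 26k = qp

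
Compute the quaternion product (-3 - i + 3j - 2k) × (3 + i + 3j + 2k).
-13 + 6i - 18k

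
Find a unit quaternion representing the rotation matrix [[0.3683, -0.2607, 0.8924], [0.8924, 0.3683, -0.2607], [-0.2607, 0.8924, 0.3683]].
0.7254 + 0.3974i + 0.3974j + 0.3974k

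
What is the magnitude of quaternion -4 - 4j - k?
√33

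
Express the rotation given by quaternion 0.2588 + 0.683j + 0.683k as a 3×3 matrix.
[[-0.866, -0.3535, 0.3535], [0.3535, 0.067, 0.933], [-0.3535, 0.933, 0.067]]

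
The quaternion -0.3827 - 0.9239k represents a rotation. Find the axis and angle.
axis = (0, 0, -1), θ = 5π/4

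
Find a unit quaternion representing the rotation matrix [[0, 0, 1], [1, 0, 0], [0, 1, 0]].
0.5 + 0.5i + 0.5j + 0.5k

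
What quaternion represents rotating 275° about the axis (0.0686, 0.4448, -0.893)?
-0.7373 + 0.0463i + 0.3005j - 0.6033k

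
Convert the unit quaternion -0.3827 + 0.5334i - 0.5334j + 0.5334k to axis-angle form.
axis = (√3/3, -√3/3, √3/3), θ = 5π/4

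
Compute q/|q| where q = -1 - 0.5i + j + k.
-0.5547 - 0.2774i + 0.5547j + 0.5547k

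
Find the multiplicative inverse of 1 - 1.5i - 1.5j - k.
0.1538 + 0.2308i + 0.2308j + 0.1538k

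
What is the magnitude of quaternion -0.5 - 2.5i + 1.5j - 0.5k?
3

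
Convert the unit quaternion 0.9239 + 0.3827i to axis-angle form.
axis = (1, 0, 0), θ = π/4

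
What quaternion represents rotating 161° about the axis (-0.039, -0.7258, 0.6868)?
0.165 - 0.0385i - 0.7158j + 0.6774k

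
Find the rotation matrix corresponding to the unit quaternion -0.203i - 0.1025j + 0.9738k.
[[-0.9176, 0.0416, -0.3954], [0.0416, -0.979, -0.1996], [-0.3954, -0.1996, 0.8966]]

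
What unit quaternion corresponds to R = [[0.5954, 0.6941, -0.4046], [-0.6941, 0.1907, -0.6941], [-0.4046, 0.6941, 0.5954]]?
0.7716 + 0.4498i - 0.4498k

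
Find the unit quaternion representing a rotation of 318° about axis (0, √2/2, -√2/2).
-0.9336 + 0.2534j - 0.2534k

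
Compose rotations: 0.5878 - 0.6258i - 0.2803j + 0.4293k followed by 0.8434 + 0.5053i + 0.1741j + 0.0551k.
0.8371 - 0.1406i - 0.3855j + 0.3618k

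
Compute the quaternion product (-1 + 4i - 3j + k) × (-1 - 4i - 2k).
19 + 6i + 7j - 11k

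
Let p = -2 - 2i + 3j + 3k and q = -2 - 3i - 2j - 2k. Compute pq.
10 + 10i - 15j + 11k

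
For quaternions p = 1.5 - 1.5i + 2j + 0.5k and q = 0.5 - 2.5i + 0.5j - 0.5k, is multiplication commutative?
No: pq = -3.75 - 5.75i - 0.25j + 3.75k ≠ -3.75 - 3.25i + 3.75j - 4.75k = qp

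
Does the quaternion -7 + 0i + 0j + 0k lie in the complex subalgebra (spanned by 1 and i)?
Yes. The quaternion -7 has j- and k-coefficients y = z = 0, so it lies in the complex subalgebra spanned by 1 and i.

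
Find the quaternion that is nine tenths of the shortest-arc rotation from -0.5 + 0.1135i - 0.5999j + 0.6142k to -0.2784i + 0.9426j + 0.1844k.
-0.0608 + 0.2742i - 0.9547j - 0.0979k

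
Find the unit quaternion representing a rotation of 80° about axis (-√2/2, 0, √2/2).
0.766 - 0.4545i + 0.4545k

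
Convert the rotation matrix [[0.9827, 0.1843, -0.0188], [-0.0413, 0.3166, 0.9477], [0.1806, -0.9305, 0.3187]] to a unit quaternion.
0.809 - 0.5804i - 0.0616j - 0.0697k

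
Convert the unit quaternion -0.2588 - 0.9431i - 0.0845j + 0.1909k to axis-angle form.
axis = (-0.9764, -0.0875, 0.1976), θ = 7π/6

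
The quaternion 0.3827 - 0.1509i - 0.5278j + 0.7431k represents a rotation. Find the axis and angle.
axis = (-0.1633, -0.5713, 0.8043), θ = 3π/4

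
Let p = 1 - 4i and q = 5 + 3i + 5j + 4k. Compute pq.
17 - 17i + 21j - 16k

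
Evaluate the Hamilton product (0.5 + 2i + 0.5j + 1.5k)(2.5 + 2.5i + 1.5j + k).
-6 + 4.5i + 3.75j + 6k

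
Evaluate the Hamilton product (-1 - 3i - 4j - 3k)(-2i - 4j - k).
-25 - 6i + 7j + 5k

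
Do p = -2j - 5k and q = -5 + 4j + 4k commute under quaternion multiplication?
No: pq = 28 + 12i + 10j + 25k ≠ 28 - 12i + 10j + 25k = qp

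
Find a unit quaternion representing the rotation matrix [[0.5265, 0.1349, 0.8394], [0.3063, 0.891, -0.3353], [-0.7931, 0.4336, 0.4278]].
0.8434 + 0.2279i + 0.4839j + 0.0508k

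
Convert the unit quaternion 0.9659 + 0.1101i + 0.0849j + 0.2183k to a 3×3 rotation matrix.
[[0.8903, -0.403, 0.2121], [0.4404, 0.8804, -0.1756], [-0.1159, 0.2498, 0.9613]]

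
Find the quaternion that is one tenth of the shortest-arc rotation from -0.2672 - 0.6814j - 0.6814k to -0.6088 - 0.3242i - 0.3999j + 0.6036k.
-0.3569 - 0.05i - 0.7324j - 0.5777k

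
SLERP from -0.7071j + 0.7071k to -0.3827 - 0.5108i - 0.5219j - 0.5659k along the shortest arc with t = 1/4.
0.1438 + 0.1919i - 0.451j + 0.8597k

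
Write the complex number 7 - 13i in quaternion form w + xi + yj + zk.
7 - 13i + 0j + 0k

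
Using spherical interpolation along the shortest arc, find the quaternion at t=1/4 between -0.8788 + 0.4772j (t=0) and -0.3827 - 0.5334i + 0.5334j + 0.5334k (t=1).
-0.8154 - 0.1537i + 0.5366j + 0.1537k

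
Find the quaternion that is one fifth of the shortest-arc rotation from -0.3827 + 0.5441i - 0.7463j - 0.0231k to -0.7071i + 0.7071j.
-0.3095 + 0.5855i - 0.749j - 0.0187k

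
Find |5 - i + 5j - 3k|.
√60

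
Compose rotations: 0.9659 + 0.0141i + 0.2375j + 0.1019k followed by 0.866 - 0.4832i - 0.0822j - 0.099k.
0.8729 - 0.4394i + 0.1741j - 0.121k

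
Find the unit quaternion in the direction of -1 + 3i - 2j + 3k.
-0.2085 + 0.6255i - 0.417j + 0.6255k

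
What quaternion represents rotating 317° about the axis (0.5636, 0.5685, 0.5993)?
-0.9304 + 0.2066i + 0.2084j + 0.2196k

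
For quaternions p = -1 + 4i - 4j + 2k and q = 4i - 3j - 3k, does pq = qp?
No: pq = -22 + 14i + 23j + 7k ≠ -22 - 22i - 17j - k = qp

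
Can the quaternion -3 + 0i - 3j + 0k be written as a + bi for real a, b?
No. The quaternion -3 - 3j has j-coefficient y = -3 and k-coefficient z = 0, not both zero, so it does not lie in the complex subalgebra spanned by 1 and i.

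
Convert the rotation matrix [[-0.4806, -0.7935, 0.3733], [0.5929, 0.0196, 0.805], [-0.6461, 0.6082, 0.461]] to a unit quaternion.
0.5 - 0.0984i + 0.5097j + 0.6932k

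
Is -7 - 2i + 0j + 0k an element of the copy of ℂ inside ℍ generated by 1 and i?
Yes. The quaternion -7 - 2i has j- and k-coefficients y = z = 0, so it lies in the complex subalgebra spanned by 1 and i.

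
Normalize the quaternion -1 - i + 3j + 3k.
-0.2236 - 0.2236i + 0.6708j + 0.6708k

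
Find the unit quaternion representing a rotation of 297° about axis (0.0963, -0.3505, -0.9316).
-0.8526 + 0.0503i - 0.1831j - 0.4868k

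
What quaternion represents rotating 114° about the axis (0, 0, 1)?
0.5446 + 0.8387k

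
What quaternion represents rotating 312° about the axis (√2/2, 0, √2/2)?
-0.9135 + 0.2876i + 0.2876k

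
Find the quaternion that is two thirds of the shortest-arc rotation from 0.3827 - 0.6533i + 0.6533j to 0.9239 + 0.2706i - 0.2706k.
0.9259 - 0.0771i + 0.2973j - 0.2202k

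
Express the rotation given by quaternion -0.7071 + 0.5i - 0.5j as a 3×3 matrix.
[[0.5, -0.5, 0.7071], [-0.5, 0.5, 0.7071], [-0.7071, -0.7071, 0]]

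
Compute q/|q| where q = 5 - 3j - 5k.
0.6509 - 0.3906j - 0.6509k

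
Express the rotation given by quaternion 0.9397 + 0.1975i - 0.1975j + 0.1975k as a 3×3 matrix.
[[0.844, -0.4492, -0.2932], [0.2932, 0.844, -0.4492], [0.4492, 0.2932, 0.844]]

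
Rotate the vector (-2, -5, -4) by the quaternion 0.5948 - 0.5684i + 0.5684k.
(5.258, -2.595, 3.258)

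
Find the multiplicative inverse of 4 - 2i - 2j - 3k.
0.1212 + 0.0606i + 0.0606j + 0.0909k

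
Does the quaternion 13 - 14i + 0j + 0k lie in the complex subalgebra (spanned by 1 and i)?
Yes. The quaternion 13 - 14i has j- and k-coefficients y = z = 0, so it lies in the complex subalgebra spanned by 1 and i.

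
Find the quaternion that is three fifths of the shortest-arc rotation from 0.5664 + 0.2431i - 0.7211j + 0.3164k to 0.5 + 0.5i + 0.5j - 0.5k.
-0.0723 - 0.2513i - 0.7853j + 0.5612k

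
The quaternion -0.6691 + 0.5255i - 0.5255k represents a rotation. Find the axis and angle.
axis = (√2/2, 0, -√2/2), θ = 264°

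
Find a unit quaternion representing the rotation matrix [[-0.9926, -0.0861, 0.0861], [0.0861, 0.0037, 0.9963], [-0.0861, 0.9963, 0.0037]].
0.061 + 0.7058j + 0.7058k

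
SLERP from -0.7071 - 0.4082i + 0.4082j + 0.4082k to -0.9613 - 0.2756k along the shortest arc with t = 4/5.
-0.9811 - 0.0953i + 0.0953j - 0.1386k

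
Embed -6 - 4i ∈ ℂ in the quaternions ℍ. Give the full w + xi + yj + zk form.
-6 - 4i + 0j + 0k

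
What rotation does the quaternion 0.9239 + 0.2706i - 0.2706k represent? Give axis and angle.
axis = (√2/2, 0, -√2/2), θ = π/4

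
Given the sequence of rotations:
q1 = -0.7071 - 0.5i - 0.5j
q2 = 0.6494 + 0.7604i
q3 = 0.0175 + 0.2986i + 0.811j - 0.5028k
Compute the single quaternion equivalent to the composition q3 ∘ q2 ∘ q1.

q2 · q1 = -0.079 - 0.8624i - 0.3247j - 0.3802k
q3 · q2 · q1 = 0.3283 - 0.5103i + 0.4774j + 0.6355k
0.3283 - 0.5103i + 0.4774j + 0.6355k


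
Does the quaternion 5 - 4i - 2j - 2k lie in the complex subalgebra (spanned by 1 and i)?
No. The quaternion 5 - 4i - 2j - 2k has j-coefficient y = -2 and k-coefficient z = -2, not both zero, so it does not lie in the complex subalgebra spanned by 1 and i.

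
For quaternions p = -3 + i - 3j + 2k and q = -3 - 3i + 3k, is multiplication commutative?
No: pq = 6 - 3i - 24k ≠ 6 + 15i + 18j - 6k = qp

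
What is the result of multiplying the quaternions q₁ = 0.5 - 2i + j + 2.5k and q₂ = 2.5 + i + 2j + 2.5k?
-5 - 7i + 11j + 2.5k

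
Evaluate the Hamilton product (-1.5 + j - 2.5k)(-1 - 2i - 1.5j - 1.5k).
-0.75 - 2.25i + 6.25j + 6.75k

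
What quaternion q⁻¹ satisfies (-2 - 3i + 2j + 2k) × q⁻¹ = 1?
-0.0952 + 0.1429i - 0.0952j - 0.0952k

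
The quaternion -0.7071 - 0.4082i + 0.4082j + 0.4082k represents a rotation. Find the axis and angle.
axis = (-√3/3, √3/3, √3/3), θ = 3π/2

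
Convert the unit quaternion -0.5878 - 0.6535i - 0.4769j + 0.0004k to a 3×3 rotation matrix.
[[0.5451, 0.6238, 0.5601], [0.6228, 0.1459, -0.7686], [-0.5612, 0.7679, -0.309]]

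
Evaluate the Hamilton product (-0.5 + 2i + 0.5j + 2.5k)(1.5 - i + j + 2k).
-4.25 + 2i - 6.25j + 5.25k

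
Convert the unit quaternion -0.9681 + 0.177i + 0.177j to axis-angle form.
axis = (√2/2, √2/2, 0), θ = 331°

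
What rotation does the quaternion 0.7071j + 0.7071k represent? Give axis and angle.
axis = (0, √2/2, √2/2), θ = π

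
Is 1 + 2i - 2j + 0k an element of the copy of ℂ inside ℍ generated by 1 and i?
No. The quaternion 1 + 2i - 2j has j-coefficient y = -2 and k-coefficient z = 0, not both zero, so it does not lie in the complex subalgebra spanned by 1 and i.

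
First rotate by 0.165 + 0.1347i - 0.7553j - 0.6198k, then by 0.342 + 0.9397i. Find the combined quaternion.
-0.0701 + 0.2011i + 0.3241j - 0.9217k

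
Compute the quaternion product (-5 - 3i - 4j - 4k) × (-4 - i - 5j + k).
1 - 7i + 48j + 22k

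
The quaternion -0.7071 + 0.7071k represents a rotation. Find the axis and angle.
axis = (0, 0, 1), θ = 3π/2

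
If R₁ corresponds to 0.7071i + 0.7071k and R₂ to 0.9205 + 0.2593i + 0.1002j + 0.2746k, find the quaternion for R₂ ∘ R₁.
-0.3775 + 0.7217i + 0.0108j + 0.58k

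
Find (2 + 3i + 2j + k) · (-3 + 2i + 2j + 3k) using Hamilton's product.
-19 - i - 9j + 5k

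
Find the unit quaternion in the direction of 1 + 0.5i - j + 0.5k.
0.6325 + 0.3162i - 0.6325j + 0.3162k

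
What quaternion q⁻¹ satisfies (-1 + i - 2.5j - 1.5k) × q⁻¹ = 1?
-0.0952 - 0.0952i + 0.2381j + 0.1429k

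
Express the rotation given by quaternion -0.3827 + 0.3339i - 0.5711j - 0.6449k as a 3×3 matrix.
[[-0.4841, -0.875, 0.0065], [0.1122, -0.0548, 0.9922], [-0.8678, 0.481, 0.1247]]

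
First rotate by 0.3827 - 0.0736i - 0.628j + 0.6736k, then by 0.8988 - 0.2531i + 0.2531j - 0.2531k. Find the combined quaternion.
0.6548 - 0.1515i - 0.2785j + 0.6861k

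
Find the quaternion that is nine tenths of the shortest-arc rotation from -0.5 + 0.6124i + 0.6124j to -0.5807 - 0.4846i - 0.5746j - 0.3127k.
0.4854 + 0.5376i + 0.6228j + 0.296k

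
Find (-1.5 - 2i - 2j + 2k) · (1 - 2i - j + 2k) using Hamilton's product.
-11.5 - i - 0.5j - 3k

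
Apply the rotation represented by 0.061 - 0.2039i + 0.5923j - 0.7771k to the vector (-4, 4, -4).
(1.494, 3.764, -5.621)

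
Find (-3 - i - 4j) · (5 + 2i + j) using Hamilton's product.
-9 - 11i - 23j + 7k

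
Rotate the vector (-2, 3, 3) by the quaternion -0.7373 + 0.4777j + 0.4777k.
(-0.174, 4.409, 1.591)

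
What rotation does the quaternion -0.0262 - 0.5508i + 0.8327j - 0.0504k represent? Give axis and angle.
axis = (-0.551, 0.833, -0.0504), θ = 183°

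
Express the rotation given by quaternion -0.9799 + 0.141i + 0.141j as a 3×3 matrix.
[[0.9602, 0.0398, -0.2763], [0.0398, 0.9602, 0.2763], [0.2763, -0.2763, 0.9205]]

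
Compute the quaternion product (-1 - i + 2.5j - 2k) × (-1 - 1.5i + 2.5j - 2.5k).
-11.75 + 1.25i - 4.5j + 5.75k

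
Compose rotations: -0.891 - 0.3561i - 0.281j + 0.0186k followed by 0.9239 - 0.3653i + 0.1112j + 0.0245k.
-0.9225 + 0.0054i - 0.3606j + 0.1376k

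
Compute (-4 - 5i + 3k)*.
-4 + 5i - 3k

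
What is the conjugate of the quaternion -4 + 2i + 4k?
-4 - 2i - 4k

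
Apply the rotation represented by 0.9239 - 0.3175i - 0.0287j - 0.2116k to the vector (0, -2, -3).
(-1.062, -3.214, -1.241)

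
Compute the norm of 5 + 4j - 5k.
√66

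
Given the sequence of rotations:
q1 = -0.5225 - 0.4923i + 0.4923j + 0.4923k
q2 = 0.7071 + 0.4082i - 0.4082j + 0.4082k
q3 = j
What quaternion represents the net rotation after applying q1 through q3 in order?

q2 · q1 = -0.1685 - 0.9633i + 0.1595j + 0.1348k
q3 · q2 · q1 = -0.1595 + 0.1348i - 0.1685j + 0.9633k
-0.1595 + 0.1348i - 0.1685j + 0.9633k


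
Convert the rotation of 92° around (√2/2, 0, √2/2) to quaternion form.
0.6947 + 0.5087i + 0.5087k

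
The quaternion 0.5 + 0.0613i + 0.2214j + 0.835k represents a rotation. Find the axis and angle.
axis = (0.0708, 0.2557, 0.9642), θ = 2π/3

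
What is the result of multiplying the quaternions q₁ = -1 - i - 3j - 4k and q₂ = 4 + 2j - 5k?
-18 + 19i - 19j - 13k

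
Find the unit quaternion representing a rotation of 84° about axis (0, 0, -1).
0.7431 - 0.6691k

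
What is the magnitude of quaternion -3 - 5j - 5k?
√59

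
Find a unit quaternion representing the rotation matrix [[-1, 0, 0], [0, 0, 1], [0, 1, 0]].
0.7071j + 0.7071k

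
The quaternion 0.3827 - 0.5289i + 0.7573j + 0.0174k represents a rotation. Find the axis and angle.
axis = (-0.5725, 0.8197, 0.0188), θ = 3π/4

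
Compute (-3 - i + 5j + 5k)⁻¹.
-0.05 + 0.0167i - 0.0833j - 0.0833k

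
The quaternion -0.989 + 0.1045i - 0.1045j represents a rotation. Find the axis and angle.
axis = (√2/2, -√2/2, 0), θ = 343°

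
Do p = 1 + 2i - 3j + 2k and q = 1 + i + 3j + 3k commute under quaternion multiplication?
No: pq = 2 - 12i - 4j + 14k ≠ 2 + 18i + 4j - 4k = qp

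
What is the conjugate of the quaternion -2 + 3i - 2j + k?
-2 - 3i + 2j - k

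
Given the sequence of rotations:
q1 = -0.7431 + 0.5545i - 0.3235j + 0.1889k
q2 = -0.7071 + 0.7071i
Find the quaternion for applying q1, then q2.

q2 · q1 = 0.1334 - 0.9175i + 0.0952j - 0.3623k
0.1334 - 0.9175i + 0.0952j - 0.3623k


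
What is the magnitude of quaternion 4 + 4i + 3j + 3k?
√50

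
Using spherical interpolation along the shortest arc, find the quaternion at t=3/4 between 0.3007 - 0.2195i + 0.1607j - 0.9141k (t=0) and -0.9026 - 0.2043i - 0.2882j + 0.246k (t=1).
0.8273 + 0.1012i + 0.2835j - 0.4744k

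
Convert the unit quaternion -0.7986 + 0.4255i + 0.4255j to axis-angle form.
axis = (√2/2, √2/2, 0), θ = 286°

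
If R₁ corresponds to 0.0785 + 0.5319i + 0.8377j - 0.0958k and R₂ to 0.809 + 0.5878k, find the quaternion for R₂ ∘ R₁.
0.1198 - 0.0621i + 0.9904j - 0.0314k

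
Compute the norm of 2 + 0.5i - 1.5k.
2.55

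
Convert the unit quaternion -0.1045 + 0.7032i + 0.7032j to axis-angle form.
axis = (√2/2, √2/2, 0), θ = 192°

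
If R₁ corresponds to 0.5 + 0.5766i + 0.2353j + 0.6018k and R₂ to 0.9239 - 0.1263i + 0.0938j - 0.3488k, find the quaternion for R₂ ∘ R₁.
0.7226 + 0.6081i + 0.1392j + 0.2978k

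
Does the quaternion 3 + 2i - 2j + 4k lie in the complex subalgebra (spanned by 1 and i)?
No. The quaternion 3 + 2i - 2j + 4k has j-coefficient y = -2 and k-coefficient z = 4, not both zero, so it does not lie in the complex subalgebra spanned by 1 and i.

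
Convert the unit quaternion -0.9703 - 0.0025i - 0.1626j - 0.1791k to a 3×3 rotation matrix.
[[0.883, -0.3467, 0.3164], [0.3484, 0.9358, 0.0534], [-0.3146, 0.0631, 0.9471]]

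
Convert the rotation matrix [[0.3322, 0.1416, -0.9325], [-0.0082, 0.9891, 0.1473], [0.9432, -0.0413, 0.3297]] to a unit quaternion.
0.8141 - 0.0579i - 0.576j - 0.046k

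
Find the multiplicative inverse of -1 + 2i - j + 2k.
-0.1 - 0.2i + 0.1j - 0.2k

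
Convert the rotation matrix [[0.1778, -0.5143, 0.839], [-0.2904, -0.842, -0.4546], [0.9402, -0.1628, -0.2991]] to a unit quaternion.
0.0958 + 0.7614i - 0.2642j + 0.5842k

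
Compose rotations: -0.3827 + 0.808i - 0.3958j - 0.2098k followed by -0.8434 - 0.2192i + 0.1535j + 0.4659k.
0.6584 - 0.4454i + 0.6055j - 0.0386k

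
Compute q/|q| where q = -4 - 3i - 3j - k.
-0.6761 - 0.5071i - 0.5071j - 0.169k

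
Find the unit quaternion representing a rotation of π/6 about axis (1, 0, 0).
0.9659 + 0.2588i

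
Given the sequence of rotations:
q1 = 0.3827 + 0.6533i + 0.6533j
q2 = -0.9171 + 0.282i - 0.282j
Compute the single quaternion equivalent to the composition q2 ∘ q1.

q2 · q1 = -0.351 - 0.4912i - 0.7071j + 0.3685k
-0.351 - 0.4912i - 0.7071j + 0.3685k


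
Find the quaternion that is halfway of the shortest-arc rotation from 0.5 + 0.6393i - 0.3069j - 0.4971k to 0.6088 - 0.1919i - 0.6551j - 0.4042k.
0.623 + 0.2514i - 0.5405j - 0.5064k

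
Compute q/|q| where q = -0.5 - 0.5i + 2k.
-0.2357 - 0.2357i + 0.9428k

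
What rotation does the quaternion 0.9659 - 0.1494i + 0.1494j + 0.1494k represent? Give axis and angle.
axis = (-√3/3, √3/3, √3/3), θ = π/6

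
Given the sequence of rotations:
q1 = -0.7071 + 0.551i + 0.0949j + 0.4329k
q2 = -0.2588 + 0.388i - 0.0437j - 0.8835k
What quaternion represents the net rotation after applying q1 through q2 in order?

q2 · q1 = 0.3558 - 0.352i - 0.6484j + 0.5736k
0.3558 - 0.352i - 0.6484j + 0.5736k


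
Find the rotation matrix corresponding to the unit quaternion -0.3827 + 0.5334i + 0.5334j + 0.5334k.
[[-0.1381, 0.9773, 0.1608], [0.1608, -0.1381, 0.9773], [0.9773, 0.1608, -0.1381]]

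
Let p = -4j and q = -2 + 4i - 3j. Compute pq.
-12 + 8j + 16k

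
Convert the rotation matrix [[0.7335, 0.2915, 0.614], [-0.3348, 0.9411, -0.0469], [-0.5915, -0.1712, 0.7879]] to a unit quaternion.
0.9304 - 0.0334i + 0.3239j - 0.1683k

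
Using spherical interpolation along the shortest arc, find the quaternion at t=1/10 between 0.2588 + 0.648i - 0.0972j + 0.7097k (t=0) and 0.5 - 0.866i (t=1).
0.1811 + 0.7168i - 0.0914j + 0.6671k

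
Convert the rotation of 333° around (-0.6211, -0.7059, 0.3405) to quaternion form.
-0.9724 - 0.145i - 0.1648j + 0.0795k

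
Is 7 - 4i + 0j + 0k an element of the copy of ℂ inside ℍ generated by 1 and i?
Yes. The quaternion 7 - 4i has j- and k-coefficients y = z = 0, so it lies in the complex subalgebra spanned by 1 and i.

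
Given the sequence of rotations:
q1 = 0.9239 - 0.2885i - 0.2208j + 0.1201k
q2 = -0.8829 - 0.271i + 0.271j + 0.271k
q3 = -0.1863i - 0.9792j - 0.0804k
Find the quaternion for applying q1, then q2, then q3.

q2 · q1 = -0.8666 + 0.0967i + 0.3997j + 0.2824k
q3 · q2 · q1 = 0.4321 - 0.0829i + 0.8934j + 0.0899k
0.4321 - 0.0829i + 0.8934j + 0.0899k


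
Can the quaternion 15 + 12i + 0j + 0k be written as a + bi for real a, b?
Yes. The quaternion 15 + 12i has j- and k-coefficients y = z = 0, so it lies in the complex subalgebra spanned by 1 and i.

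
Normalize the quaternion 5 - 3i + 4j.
0.7071 - 0.4243i + 0.5657j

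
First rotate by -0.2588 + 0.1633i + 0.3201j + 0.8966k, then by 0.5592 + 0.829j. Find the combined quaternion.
-0.4101 + 0.8346i - 0.0355j + 0.366k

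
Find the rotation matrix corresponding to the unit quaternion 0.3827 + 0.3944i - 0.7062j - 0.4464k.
[[-0.396, -0.2154, -0.8926], [-0.8987, 0.2904, 0.3286], [0.1884, 0.9324, -0.3085]]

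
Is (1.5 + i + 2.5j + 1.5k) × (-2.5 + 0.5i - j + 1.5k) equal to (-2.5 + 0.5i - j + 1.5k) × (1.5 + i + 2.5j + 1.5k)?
No: pq = -4 + 3.5i - 8.5j - 3.75k ≠ -4 - 7i - 7j + 0.75k = qp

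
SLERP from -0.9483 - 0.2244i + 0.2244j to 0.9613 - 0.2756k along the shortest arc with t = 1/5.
-0.9648 - 0.1815i + 0.1815j + 0.0567k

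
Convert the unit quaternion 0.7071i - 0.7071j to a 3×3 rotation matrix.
[[0, -1, 0], [-1, 0, 0], [0, 0, -1]]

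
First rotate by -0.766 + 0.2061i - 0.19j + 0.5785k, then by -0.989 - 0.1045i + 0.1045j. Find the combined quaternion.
0.799 - 0.0633i + 0.1683j - 0.5738k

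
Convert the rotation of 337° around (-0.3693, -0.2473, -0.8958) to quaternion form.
-0.9799 - 0.0736i - 0.0493j - 0.1786k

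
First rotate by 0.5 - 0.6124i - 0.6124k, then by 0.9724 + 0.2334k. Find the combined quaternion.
0.6291 - 0.5955i - 0.1429j - 0.4788k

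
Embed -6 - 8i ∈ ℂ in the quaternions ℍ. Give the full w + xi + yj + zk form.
-6 - 8i + 0j + 0k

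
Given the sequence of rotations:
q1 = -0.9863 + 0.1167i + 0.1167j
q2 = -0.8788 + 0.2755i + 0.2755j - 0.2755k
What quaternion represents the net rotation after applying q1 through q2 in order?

q2 · q1 = 0.8025 - 0.3421i - 0.4064j + 0.2717k
0.8025 - 0.3421i - 0.4064j + 0.2717k


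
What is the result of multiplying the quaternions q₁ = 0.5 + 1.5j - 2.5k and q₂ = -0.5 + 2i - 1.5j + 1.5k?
5.75 - 0.5i - 6.5j - k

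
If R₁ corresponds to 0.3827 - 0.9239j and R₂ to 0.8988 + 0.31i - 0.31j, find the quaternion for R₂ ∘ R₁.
0.0576 + 0.1186i - 0.949j - 0.2864k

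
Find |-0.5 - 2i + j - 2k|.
3.041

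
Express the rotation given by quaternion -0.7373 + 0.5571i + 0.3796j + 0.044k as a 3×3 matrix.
[[0.7079, 0.4878, -0.5107], [0.3581, 0.3754, 0.8549], [0.6088, -0.7881, 0.0911]]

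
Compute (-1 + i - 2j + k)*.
-1 - i + 2j - k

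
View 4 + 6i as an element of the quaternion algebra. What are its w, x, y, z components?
4 + 6i + 0j + 0k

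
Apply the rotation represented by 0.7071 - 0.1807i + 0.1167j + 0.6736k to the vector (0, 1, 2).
(-1.152, 0.853, 1.717)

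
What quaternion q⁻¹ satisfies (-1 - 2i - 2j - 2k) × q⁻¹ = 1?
-0.0769 + 0.1538i + 0.1538j + 0.1538k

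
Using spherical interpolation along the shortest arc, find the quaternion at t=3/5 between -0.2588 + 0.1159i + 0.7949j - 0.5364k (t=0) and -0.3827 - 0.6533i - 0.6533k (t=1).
-0.3974 - 0.4034i + 0.392j - 0.7251k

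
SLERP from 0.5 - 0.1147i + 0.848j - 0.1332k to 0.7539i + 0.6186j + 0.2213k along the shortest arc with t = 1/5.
0.4358 + 0.0883i + 0.8936j - 0.0608k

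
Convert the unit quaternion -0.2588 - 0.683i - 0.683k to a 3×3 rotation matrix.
[[0.067, -0.3535, 0.933], [0.3535, -0.866, -0.3535], [0.933, 0.3535, 0.067]]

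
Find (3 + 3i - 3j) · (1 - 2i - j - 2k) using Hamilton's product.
6 + 3i - 15k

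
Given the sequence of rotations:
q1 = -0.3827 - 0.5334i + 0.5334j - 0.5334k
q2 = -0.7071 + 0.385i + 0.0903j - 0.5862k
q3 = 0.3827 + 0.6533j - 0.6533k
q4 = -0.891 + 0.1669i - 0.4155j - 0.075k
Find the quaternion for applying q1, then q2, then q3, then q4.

q2 · q1 = 0.1151 + 0.4943i + 0.1063j + 0.855k
q3 · q2 · q1 = 0.5332 + 0.8172i - 0.2071j - 0.0709k
q4 · q3 · q2 · q1 = -0.7028 - 0.6252i - 0.0865j + 0.3282k
-0.7028 - 0.6252i - 0.0865j + 0.3282k


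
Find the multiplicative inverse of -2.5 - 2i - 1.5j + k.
-0.1852 + 0.1481i + 0.1111j - 0.0741k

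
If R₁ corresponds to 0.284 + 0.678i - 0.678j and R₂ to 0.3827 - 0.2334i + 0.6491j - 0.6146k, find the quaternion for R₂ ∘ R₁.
0.707 - 0.2235i - 0.4918j - 0.4564k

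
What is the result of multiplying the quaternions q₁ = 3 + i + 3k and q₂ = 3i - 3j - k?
18i + j - 6k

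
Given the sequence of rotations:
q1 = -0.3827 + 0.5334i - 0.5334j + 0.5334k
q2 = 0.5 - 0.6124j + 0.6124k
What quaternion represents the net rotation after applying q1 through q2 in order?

q2 · q1 = -0.8447 + 0.2667i + 0.2943j + 0.359k
-0.8447 + 0.2667i + 0.2943j + 0.359k


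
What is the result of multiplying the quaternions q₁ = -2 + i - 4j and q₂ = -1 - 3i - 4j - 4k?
-11 + 21i + 16j - 8k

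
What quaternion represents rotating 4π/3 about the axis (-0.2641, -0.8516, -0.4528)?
-0.5 - 0.2287i - 0.7375j - 0.3921k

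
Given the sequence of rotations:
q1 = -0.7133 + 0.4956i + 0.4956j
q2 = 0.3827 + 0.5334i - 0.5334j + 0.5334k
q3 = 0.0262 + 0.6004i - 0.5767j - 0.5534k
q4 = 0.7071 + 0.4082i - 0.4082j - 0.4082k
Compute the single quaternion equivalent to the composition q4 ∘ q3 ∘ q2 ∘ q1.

q2 · q1 = -0.273 - 0.4552i + 0.8345j + 0.1482k
q3 · q2 · q1 = 0.8294 + 0.2005i + 0.3422j + 0.3935k
q4 · q3 · q2 · q1 = 0.8049 + 0.4594i - 0.3391j + 0.1612k
0.8049 + 0.4594i - 0.3391j + 0.1612k


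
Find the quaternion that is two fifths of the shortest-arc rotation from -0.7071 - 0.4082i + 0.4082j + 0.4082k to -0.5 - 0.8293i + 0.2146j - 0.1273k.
-0.6687 - 0.6207i + 0.3539j + 0.2055k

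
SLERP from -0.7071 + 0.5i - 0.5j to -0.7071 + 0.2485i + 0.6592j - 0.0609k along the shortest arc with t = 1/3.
-0.8592 + 0.4993i - 0.1086j - 0.0262k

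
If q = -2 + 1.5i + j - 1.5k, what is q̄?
-2 - 1.5i - j + 1.5k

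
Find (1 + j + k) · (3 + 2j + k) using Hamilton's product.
-i + 5j + 4k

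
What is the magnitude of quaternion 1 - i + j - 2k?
√7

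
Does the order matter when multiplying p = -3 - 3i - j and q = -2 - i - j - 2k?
Yes: pq = 2 + 11i - j + 8k ≠ 2 + 7i + 11j + 4k = qp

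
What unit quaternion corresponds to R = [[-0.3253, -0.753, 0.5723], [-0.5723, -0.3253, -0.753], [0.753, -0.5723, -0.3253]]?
0.0785 + 0.5756i - 0.5756j + 0.5756k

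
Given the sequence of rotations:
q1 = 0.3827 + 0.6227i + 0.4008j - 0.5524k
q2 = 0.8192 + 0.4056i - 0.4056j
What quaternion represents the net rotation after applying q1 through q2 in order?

q2 · q1 = 0.2235 + 0.8894i + 0.3972j - 0.0374k
0.2235 + 0.8894i + 0.3972j - 0.0374k


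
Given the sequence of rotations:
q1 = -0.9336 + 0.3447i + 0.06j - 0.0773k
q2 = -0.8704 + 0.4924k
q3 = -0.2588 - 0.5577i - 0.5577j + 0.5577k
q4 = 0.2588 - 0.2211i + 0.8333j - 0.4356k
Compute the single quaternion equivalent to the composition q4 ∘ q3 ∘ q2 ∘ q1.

q2 · q1 = 0.8507 - 0.3296i + 0.1175j - 0.3924k
q3 · q2 · q1 = -0.1196 - 0.2358i - 0.9075j + 0.3266k
q4 · q3 · q2 · q1 = 0.8154 - 0.1577i - 0.1596j + 0.5338k
0.8154 - 0.1577i - 0.1596j + 0.5338k


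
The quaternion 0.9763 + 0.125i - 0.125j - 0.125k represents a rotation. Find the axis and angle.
axis = (√3/3, -√3/3, -√3/3), θ = 25°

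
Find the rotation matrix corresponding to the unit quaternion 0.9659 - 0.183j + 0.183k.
[[0.866, -0.3535, -0.3535], [0.3535, 0.933, -0.067], [0.3535, -0.067, 0.933]]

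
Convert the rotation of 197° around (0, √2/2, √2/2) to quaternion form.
-0.1478 + 0.6993j + 0.6993k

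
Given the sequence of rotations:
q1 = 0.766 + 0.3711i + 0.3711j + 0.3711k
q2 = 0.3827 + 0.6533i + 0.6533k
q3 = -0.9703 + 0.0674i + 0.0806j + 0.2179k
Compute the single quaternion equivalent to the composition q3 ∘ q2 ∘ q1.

q2 · q1 = -0.1917 + 0.4i + 0.142j + 0.8849k
q3 · q2 · q1 = -0.0452 - 0.3607i - 0.1257j - 0.9231k
-0.0452 - 0.3607i - 0.1257j - 0.9231k


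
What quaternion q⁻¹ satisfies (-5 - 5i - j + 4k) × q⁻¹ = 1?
-0.0746 + 0.0746i + 0.0149j - 0.0597k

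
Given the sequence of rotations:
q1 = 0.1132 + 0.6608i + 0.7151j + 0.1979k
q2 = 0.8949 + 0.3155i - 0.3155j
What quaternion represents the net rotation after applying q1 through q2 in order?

q2 · q1 = 0.1184 + 0.5646i + 0.5418j + 0.6112k
0.1184 + 0.5646i + 0.5418j + 0.6112k


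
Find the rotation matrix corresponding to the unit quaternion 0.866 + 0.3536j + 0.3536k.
[[0.4999, -0.6124, 0.6124], [0.6124, 0.7499, 0.2501], [-0.6124, 0.2501, 0.7499]]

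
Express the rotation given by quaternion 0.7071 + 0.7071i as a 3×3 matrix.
[[1, 0, 0], [0, 0, -1], [0, 1, 0]]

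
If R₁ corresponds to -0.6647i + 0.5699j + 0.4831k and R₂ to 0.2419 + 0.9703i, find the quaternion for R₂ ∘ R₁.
0.645 - 0.1608i - 0.3309j + 0.6698k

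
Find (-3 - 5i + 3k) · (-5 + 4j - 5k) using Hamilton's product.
30 + 13i - 37j - 20k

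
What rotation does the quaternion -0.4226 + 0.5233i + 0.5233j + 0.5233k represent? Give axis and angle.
axis = (√3/3, √3/3, √3/3), θ = 230°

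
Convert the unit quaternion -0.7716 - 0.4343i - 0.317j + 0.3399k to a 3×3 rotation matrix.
[[0.568, 0.7999, 0.194], [-0.2492, 0.3917, -0.8857], [-0.7844, 0.4547, 0.4218]]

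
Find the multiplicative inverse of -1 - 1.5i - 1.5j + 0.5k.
-0.1739 + 0.2609i + 0.2609j - 0.087k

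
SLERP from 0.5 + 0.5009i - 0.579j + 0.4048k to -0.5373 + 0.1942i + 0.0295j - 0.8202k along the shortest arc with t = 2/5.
0.5878 + 0.2475i - 0.4044j + 0.6555k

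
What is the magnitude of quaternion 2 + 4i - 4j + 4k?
√52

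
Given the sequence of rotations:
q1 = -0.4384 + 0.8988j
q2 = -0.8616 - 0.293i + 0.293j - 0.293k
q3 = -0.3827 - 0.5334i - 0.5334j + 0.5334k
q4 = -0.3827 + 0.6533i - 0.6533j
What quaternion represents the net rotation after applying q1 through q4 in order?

q2 · q1 = 0.1144 + 0.3918i - 0.9029j - 0.1349k
q3 · q2 · q1 = -0.2444 + 0.3426i + 0.4215j + 0.8032k
q4 · q3 · q2 · q1 = 0.1451 - 0.8155i - 0.5264j + 0.1918k
0.1451 - 0.8155i - 0.5264j + 0.1918k


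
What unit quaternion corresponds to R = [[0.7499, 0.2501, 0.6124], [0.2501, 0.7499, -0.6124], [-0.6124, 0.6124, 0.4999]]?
0.866 + 0.3536i + 0.3536j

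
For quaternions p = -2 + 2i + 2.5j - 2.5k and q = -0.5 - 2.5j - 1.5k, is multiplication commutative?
No: pq = 3.5 - 11i + 6.75j - 0.75k ≠ 3.5 + 9i + 0.75j + 9.25k = qp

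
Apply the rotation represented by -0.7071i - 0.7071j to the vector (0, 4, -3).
(4, 0, 3)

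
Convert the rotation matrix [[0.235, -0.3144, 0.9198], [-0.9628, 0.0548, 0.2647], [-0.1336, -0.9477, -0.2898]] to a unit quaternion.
-0.5 + 0.6062i - 0.5267j + 0.3242k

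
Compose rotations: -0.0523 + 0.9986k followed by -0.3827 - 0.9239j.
0.02 - 0.9226i + 0.0483j - 0.3822k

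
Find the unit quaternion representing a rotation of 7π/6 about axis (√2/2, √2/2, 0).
-0.2588 + 0.683i + 0.683j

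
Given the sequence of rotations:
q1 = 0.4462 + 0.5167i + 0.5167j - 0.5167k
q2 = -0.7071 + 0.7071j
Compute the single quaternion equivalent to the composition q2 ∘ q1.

q2 · q1 = -0.6809 - 0.7307i - 0.0499j
-0.6809 - 0.7307i - 0.0499j


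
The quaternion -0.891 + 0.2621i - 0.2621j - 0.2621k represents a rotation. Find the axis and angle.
axis = (√3/3, -√3/3, -√3/3), θ = 306°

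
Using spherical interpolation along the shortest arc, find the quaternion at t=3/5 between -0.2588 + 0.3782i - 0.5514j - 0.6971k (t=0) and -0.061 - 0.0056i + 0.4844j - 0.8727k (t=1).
-0.1719 + 0.184i + 0.0695j - 0.9653k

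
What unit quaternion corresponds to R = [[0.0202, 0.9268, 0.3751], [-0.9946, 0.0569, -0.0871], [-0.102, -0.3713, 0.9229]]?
0.7071 - 0.1005i + 0.1687j - 0.6793k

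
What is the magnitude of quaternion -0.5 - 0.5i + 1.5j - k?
1.936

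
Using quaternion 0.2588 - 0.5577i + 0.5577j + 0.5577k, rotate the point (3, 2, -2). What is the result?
(-1.887, -3.31, -1.577)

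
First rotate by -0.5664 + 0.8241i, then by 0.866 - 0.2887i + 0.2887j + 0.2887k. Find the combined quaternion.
-0.2526 + 0.8772i + 0.0744j - 0.4014k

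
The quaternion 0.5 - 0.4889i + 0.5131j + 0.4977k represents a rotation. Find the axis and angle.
axis = (-0.5645, 0.5925, 0.5747), θ = 2π/3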